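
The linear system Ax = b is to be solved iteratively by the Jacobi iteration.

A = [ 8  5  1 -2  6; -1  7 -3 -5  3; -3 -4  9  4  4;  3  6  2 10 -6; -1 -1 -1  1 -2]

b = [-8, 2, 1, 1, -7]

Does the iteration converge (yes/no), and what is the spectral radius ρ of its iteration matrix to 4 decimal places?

Diagonal D = diag(8, 7, 9, 10, -2); L, U strict lower/upper.
Jacobi: T = -D⁻¹(L+U), T[3,0] = -(3)/(10) = -0.3000; T[3,3] = 0.
  T[0,:] = [+0.0000, -0.6250, -0.1250, +0.2500, -0.7500]
  T[1,:] = [+0.1429, +0.0000, +0.4286, +0.7143, -0.4286]
  T[2,:] = [+0.3333, +0.4444, +0.0000, -0.4444, -0.4444]
  T[3,:] = [-0.3000, -0.6000, -0.2000, +0.0000, +0.6000]
  T[4,:] = [-0.5000, -0.5000, -0.5000, +0.5000, +0.0000]
|λ(T)| sorted: 1.1202, 0.7503, 0.4370, 0.4370, 0.1199.
spectral radius ρ = 1.1202; 1.1202 > 1 ⇒ diverges.

no, ρ = 1.1202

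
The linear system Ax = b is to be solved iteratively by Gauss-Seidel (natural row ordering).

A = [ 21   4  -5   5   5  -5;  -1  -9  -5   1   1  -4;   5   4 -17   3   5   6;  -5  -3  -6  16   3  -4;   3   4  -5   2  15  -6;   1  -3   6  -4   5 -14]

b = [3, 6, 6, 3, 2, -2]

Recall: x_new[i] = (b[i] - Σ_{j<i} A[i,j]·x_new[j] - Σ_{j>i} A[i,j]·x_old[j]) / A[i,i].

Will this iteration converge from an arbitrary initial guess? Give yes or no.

Diagonal D = diag(21, -9, -17, 16, 15, -14); L, U strict lower/upper.
T_GS = -(D+L)⁻¹U: row 0 first, T[0,1] = -(4)/(21) = -0.1905; later rows by forward substitution.
  T[0,:] = [+0.0000, -0.1905, +0.2381, -0.2381, -0.2381, +0.2381]
  T[1,:] = [+0.0000, +0.0212, -0.5820, +0.1376, +0.1376, -0.4709]
  T[2,:] = [+0.0000, -0.0510, -0.0669, +0.1388, +0.2565, +0.3122]
  T[3,:] = [+0.0000, -0.0747, -0.0598, +0.0034, -0.1399, +0.3532]
  T[4,:] = [+0.0000, +0.0254, +0.0933, +0.0567, +0.1151, +0.5349]
  T[5,:] = [+0.0000, -0.0096, +0.1634, +0.0323, +0.1445, +0.3418]
moduli |λ_i(T)| = 0.6772, 0.1754, 0.1754, 0.0780, 0.0616, 0.0000.
ρ = 0.6772; 0.6772 < 1 ⇒ converges.

yes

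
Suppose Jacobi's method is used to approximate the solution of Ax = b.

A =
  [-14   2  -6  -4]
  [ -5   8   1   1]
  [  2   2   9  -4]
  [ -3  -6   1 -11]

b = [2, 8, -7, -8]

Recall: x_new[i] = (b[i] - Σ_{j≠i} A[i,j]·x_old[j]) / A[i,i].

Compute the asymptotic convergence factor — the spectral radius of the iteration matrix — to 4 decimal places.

A = D + L + U where D = diag(-14, 8, 9, -11).
T_J = -D⁻¹(L+U): T[0,3] = -(-4)/(-14) = -0.2857; T[0,0] = 0.
  T[0,:] = [+0.0000  +0.1429  -0.4286  -0.2857]
  T[1,:] = [+0.6250  +0.0000  -0.1250  -0.1250]
  T[2,:] = [-0.2222  -0.2222  +0.0000  +0.4444]
  T[3,:] = [-0.2727  -0.5455  +0.0909  +0.0000]
moduli |λ_i(T)| = 0.8806, 0.4286, 0.4286, 0.4104.
spectral radius ρ = 0.8806; 0.8806 < 1, so it converges for any x₀.

0.8806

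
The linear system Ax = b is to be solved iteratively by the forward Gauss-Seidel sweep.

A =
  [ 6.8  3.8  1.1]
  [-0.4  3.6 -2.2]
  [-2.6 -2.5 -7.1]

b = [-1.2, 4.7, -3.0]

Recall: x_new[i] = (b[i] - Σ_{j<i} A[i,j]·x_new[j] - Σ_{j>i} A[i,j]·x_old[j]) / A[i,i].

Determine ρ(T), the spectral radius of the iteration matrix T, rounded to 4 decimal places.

0.4750

Let D = diag(6.8, 3.6, -7.1); L, U the strict triangles.
GS T = -(D+L)⁻¹U: row 0 first, T[0,2] = -(1.1)/(6.8) = -0.1618; later rows by forward substitution.
  T[0,:] = [+0.0000, -0.5588, -0.1618]
  T[1,:] = [+0.0000, -0.0621, +0.5931]
  T[2,:] = [+0.0000, +0.2265, -0.1496]
|λ(T)| sorted: 0.4750, 0.2633, 0.0000.
spectral radius ρ = 0.4750; 0.4750 < 1 ⇒ converges.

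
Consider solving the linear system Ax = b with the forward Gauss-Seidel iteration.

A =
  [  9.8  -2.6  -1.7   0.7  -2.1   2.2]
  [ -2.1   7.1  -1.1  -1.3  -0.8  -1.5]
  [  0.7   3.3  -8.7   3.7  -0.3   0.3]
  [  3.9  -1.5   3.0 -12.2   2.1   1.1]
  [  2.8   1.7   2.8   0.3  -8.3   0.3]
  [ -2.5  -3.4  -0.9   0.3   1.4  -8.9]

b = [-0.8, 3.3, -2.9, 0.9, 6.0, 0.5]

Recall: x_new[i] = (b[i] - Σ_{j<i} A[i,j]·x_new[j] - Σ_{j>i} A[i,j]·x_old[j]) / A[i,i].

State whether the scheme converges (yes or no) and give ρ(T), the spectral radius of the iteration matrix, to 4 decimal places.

A = D + L + U where D = diag(9.8, 7.1, -8.7, -12.2, -8.3, -8.9).
T_GS = -(D+L)⁻¹U: row 0 first, T[0,1] = -(-2.6)/(9.8) = +0.2653; later rows by forward substitution.
  T[0,:] = [+0.0000 +0.2653 +0.1735 -0.0714 +0.2143 -0.2245]
  T[1,:] = [+0.0000 +0.0785 +0.2062 +0.1620 +0.1761 +0.1449]
  T[2,:] = [+0.0000 +0.0511 +0.0922 +0.4810 +0.0495 +0.0714]
  T[3,:] = [+0.0000 +0.0877 +0.0528 +0.0755 +0.2312 +0.0181]
  T[4,:] = [+0.0000 +0.1260 +0.1338 +0.1741 +0.1334 +0.0148]
  T[5,:] = [+0.0000 -0.0869 -0.1140 -0.0605 -0.1037 +0.0034]
|roots of det(T-λI)|: 0.5190, 0.1635, 0.1635, 0.0830, 0.0265, 0.0000.
spectral radius ρ = 0.5190; 0.5190 < 1, so it converges for any x₀.

yes, ρ = 0.5190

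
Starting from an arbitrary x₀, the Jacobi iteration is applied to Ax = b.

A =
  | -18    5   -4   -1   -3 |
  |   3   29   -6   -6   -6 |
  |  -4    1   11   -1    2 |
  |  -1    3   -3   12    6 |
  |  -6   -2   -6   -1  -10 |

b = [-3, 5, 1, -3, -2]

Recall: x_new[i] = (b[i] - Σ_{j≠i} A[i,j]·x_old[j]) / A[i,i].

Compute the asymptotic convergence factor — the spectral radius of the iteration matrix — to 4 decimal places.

0.5367

Write A = D+L+U with D = diag(-18, 29, 11, 12, -10).
Jacobi T = -D⁻¹(L+U): T[3,1] = -(3)/(12) = -0.2500; T[3,3] = 0.
  T[0,:] = [+0.0000, +0.2778, -0.2222, -0.0556, -0.1667]
  T[1,:] = [-0.1034, +0.0000, +0.2069, +0.2069, +0.2069]
  T[2,:] = [+0.3636, -0.0909, +0.0000, +0.0909, -0.1818]
  T[3,:] = [+0.0833, -0.2500, +0.2500, +0.0000, -0.5000]
  T[4,:] = [-0.6000, -0.2000, -0.6000, -0.1000, +0.0000]
|roots of det(T-λI)|: 0.5367, 0.3927, 0.3927, 0.3871, 0.3871.
ρ(T) = max|λ| = 0.5367; 0.5367 < 1 ⇒ converges.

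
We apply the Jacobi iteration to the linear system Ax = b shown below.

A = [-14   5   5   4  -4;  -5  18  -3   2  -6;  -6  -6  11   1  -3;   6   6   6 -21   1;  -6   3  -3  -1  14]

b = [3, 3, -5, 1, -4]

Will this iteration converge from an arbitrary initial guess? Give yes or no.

yes

Let D = diag(-14, 18, 11, -21, 14); L, U the strict triangles.
T_J = -D⁻¹(L+U): T[2,0] = -(-6)/(11) = +0.5455; T[2,2] = 0.
  T[0,:] = [+0.0000  +0.3571  +0.3571  +0.2857  -0.2857]
  T[1,:] = [+0.2778  +0.0000  +0.1667  -0.1111  +0.3333]
  T[2,:] = [+0.5455  +0.5455  +0.0000  -0.0909  +0.2727]
  T[3,:] = [+0.2857  +0.2857  +0.2857  +0.0000  +0.0476]
  T[4,:] = [+0.4286  -0.2143  +0.2143  +0.0714  +0.0000]
|eigenvalues of T|: 0.8257, 0.4511, 0.4511, 0.3646, 0.0898.
ρ = 0.8257; 0.8257 < 1: convergent.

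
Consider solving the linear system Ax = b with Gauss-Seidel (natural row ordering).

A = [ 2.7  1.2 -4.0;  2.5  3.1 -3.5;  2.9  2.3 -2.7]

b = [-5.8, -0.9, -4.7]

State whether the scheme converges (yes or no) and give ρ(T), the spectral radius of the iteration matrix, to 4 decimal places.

no, ρ = 1.5448

Split A = D + L + U, D = diag(2.7, 3.1, -2.7).
GS T = -(D+L)⁻¹U: row 0 first, T[0,1] = -(1.2)/(2.7) = -0.4444; later rows by forward substitution.
  T[0,:] = [+0.0000, -0.4444, +1.4815]
  T[1,:] = [+0.0000, +0.3584, -0.0657]
  T[2,:] = [+0.0000, -0.1720, +1.5352]
|roots of det(T-λI)|: 1.5448, 0.3489, 0.0000.
ρ = 1.5448; 1.5448 > 1: divergent.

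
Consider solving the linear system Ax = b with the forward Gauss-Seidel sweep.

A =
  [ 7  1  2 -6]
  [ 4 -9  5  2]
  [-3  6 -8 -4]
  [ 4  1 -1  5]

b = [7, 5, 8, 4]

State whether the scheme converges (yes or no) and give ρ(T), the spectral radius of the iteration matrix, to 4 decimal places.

yes, ρ = 0.9244

Let D = diag(7, -9, -8, 5); L, U the strict triangles.
GS T = -(D+L)⁻¹U: row 0 first, T[0,2] = -(2)/(7) = -0.2857; later rows by forward substitution.
  T[0,:] = [+0.0000, -0.1429, -0.2857, +0.8571]
  T[1,:] = [+0.0000, -0.0635, +0.4286, +0.6032]
  T[2,:] = [+0.0000, +0.0060, +0.4286, -0.3690]
  T[3,:] = [+0.0000, +0.1282, +0.2286, -0.8802]
|λ(T)| sorted: 0.9244, 0.2915, 0.1178, 0.0000.
ρ(T) = max|λ| = 0.9244; 0.9244 < 1, so it converges for any x₀.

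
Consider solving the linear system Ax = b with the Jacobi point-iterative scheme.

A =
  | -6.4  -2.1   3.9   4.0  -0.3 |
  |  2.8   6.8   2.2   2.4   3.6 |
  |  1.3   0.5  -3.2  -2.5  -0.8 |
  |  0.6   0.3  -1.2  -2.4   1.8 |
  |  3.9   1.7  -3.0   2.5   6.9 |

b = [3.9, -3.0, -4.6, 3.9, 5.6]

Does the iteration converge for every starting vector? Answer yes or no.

no

Write A = D+L+U with D = diag(-6.4, 6.8, -3.2, -2.4, 6.9).
T_J = -D⁻¹(L+U): T[4,3] = -(2.5)/(6.9) = -0.3623; T[4,4] = 0.
  T[0,:] = [+0.0000, -0.3281, +0.6094, +0.6250, -0.0469]
  T[1,:] = [-0.4118, +0.0000, -0.3235, -0.3529, -0.5294]
  T[2,:] = [+0.4062, +0.1562, +0.0000, -0.7812, -0.2500]
  T[3,:] = [+0.2500, +0.1250, -0.5000, +0.0000, +0.7500]
  T[4,:] = [-0.5652, -0.2464, +0.4348, -0.3623, +0.0000]
|λ(T)| sorted: 1.1659, 0.7475, 0.7475, 0.5953, 0.1961.
ρ(T) = max|λ| = 1.1659; 1.1659 > 1 ⇒ diverges.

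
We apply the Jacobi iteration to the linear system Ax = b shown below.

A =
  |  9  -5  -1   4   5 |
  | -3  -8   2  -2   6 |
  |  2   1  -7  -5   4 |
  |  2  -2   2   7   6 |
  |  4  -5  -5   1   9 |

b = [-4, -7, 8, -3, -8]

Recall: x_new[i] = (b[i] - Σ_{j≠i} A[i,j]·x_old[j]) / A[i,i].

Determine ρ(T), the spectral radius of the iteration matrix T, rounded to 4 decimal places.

1.1609

Diagonal D = diag(9, -8, -7, 7, 9); L, U strict lower/upper.
T_J = -D⁻¹(L+U): T[0,4] = -(5)/(9) = -0.5556; T[0,0] = 0.
  T[0,:] = [+0.0000, +0.5556, +0.1111, -0.4444, -0.5556]
  T[1,:] = [-0.3750, +0.0000, +0.2500, -0.2500, +0.7500]
  T[2,:] = [+0.2857, +0.1429, +0.0000, -0.7143, +0.5714]
  T[3,:] = [-0.2857, +0.2857, -0.2857, +0.0000, -0.8571]
  T[4,:] = [-0.4444, +0.5556, +0.5556, -0.1111, +0.0000]
eigenvalue magnitudes: 1.1609, 0.7122, 0.7122, 0.3607, 0.1406.
ρ(T) = max|λ| = 1.1609; 1.1609 > 1 ⇒ diverges.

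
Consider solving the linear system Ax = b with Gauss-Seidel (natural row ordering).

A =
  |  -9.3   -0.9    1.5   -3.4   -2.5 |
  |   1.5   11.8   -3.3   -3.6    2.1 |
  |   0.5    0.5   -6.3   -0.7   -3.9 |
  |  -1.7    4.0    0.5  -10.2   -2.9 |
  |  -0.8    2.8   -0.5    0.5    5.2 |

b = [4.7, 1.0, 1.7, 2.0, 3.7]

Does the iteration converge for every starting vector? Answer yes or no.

Diagonal D = diag(-9.3, 11.8, -6.3, -10.2, 5.2); L, U strict lower/upper.
GS T = -(D+L)⁻¹U: row 0 first, T[0,3] = -(-3.4)/(-9.3) = -0.3656; later rows by forward substitution.
  T[0,:] = [+0.0000 -0.0968 +0.1613 -0.3656 -0.2688]
  T[1,:] = [+0.0000 +0.0123 +0.2592 +0.3516 -0.1438]
  T[2,:] = [+0.0000 -0.0067 +0.0334 -0.1122 -0.6518]
  T[3,:] = [+0.0000 +0.0206 +0.0764 +0.1933 -0.3279]
  T[4,:] = [+0.0000 -0.0241 -0.1189 -0.2749 +0.0049]
|eigenvalues of T|: 0.5265, 0.3086, 0.0443, 0.0183, 0.0000.
spectral radius ρ = 0.5265; 0.5265 < 1, so it converges for any x₀.

yes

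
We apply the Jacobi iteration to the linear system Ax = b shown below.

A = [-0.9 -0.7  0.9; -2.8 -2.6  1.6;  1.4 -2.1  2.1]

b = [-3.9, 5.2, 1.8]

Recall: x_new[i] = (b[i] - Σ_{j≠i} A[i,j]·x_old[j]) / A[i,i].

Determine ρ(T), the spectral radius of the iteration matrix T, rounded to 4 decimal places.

Split A = D + L + U, D = diag(-0.9, -2.6, 2.1).
Jacobi T = -D⁻¹(L+U): T[1,2] = -(1.6)/(-2.6) = +0.6154; T[1,1] = 0.
  T[0,:] = [+0.0000  -0.7778  +1.0000]
  T[1,:] = [-1.0769  +0.0000  +0.6154]
  T[2,:] = [-0.6667  +1.0000  +0.0000]
|roots of det(T-λI)|: 1.1924, 0.7972, 0.7972.
spectral radius ρ = 1.1924; 1.1924 > 1, so it fails to converge.

1.1924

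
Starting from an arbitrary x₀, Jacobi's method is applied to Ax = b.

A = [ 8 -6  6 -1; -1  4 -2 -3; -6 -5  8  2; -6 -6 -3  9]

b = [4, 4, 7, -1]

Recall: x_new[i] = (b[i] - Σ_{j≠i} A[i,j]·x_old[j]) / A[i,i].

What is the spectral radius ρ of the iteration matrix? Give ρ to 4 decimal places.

Let D = diag(8, 4, 8, 9); L, U the strict triangles.
T_J = -D⁻¹(L+U): T[0,1] = -(-6)/(8) = +0.7500; T[0,0] = 0.
  T[0,:] = [+0.0000  +0.7500  -0.7500  +0.1250]
  T[1,:] = [+0.2500  +0.0000  +0.5000  +0.7500]
  T[2,:] = [+0.7500  +0.6250  +0.0000  -0.2500]
  T[3,:] = [+0.6667  +0.6667  +0.3333  +0.0000]
|roots of det(T-λI)|: 1.1309, 0.7821, 0.7821, 0.2654.
ρ = 1.1309; 1.1309 > 1 ⇒ diverges.

1.1309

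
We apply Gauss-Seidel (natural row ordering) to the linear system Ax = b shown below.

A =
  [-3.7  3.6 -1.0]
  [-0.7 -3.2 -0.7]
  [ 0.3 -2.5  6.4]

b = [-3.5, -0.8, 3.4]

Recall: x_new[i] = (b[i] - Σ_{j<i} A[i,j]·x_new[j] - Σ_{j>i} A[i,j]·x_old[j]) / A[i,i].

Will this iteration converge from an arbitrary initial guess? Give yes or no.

yes

A = D + L + U where D = diag(-3.7, -3.2, 6.4).
GS T = -(D+L)⁻¹U: row 0 first, T[0,1] = -(3.6)/(-3.7) = +0.9730; later rows by forward substitution.
  T[0,:] = [+0.0000 +0.9730 -0.2703]
  T[1,:] = [+0.0000 -0.2128 -0.1596]
  T[2,:] = [+0.0000 -0.1287 -0.0497]
|λ(T)| sorted: 0.2962, 0.0337, 0.0000.
ρ(T) = max|λ| = 0.2962; 0.2962 < 1 ⇒ converges.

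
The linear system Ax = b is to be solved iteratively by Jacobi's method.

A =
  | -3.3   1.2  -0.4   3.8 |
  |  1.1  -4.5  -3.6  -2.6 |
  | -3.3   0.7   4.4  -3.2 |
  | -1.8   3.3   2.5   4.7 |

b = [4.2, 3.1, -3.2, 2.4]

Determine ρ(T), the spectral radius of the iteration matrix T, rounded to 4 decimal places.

1.2114

Write A = D+L+U with D = diag(-3.3, -4.5, 4.4, 4.7).
Jacobi T = -D⁻¹(L+U): T[3,1] = -(3.3)/(4.7) = -0.7021; T[3,3] = 0.
  T[0,:] = [+0.0000 +0.3636 -0.1212 +1.1515]
  T[1,:] = [+0.2444 +0.0000 -0.8000 -0.5778]
  T[2,:] = [+0.7500 -0.1591 +0.0000 +0.7273]
  T[3,:] = [+0.3830 -0.7021 -0.5319 +0.0000]
|roots of det(T-λI)|: 1.2114, 0.8014, 0.7442, 0.7442.
ρ = 1.2114; 1.2114 > 1 ⇒ diverges.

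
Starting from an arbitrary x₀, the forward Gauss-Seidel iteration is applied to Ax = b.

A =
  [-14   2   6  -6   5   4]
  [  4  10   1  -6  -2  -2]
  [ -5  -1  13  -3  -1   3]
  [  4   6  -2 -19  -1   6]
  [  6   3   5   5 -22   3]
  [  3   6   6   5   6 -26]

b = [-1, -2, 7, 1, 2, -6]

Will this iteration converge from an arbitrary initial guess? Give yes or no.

yes

Write A = D+L+U with D = diag(-14, 10, 13, -19, -22, -26).
T_GS = -(D+L)⁻¹U: row 0 first, T[0,3] = -(-6)/(-14) = -0.4286; later rows by forward substitution.
  T[0,:] = [+0.0000  +0.1429  +0.4286  -0.4286  +0.3571  +0.2857]
  T[1,:] = [+0.0000  -0.0571  -0.2714  +0.7714  +0.0571  +0.0857]
  T[2,:] = [+0.0000  +0.0505  +0.1440  +0.1253  +0.2187  -0.1143]
  T[3,:] = [+0.0000  +0.0067  -0.0106  +0.1402  +0.0176  +0.4150]
  T[4,:] = [+0.0000  +0.0442  +0.1102  +0.0486  +0.1589  +0.2943]
  T[5,:] = [+0.0000  +0.0264  +0.0434  +0.1957  +0.1449  +0.1741]
eigenvalue magnitudes: 0.5843, 0.1500, 0.1094, 0.0269, 0.0106, 0.0000.
ρ(T) = max|λ| = 0.5843; 0.5843 < 1, so it converges for any x₀.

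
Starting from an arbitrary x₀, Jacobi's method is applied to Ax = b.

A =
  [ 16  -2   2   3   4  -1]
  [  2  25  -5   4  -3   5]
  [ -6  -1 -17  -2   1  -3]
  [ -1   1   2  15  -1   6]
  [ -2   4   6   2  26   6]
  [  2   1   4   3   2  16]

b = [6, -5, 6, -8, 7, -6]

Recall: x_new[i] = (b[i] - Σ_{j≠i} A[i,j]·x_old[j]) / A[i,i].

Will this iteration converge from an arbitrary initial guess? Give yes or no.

yes

A = D + L + U where D = diag(16, 25, -17, 15, 26, 16).
Jacobi: T = -D⁻¹(L+U), T[1,2] = -(-5)/(25) = +0.2000; T[1,1] = 0.
  T[0,:] = [+0.0000, +0.1250, -0.1250, -0.1875, -0.2500, +0.0625]
  T[1,:] = [-0.0800, +0.0000, +0.2000, -0.1600, +0.1200, -0.2000]
  T[2,:] = [-0.3529, -0.0588, +0.0000, -0.1176, +0.0588, -0.1765]
  T[3,:] = [+0.0667, -0.0667, -0.1333, +0.0000, +0.0667, -0.4000]
  T[4,:] = [+0.0769, -0.1538, -0.2308, -0.0769, +0.0000, -0.2308]
  T[5,:] = [-0.1250, -0.0625, -0.2500, -0.1875, -0.1250, +0.0000]
|λ(T)| sorted: 0.5539, 0.3403, 0.3403, 0.2497, 0.0705, 0.0705.
ρ = 0.5539; 0.5539 < 1: convergent.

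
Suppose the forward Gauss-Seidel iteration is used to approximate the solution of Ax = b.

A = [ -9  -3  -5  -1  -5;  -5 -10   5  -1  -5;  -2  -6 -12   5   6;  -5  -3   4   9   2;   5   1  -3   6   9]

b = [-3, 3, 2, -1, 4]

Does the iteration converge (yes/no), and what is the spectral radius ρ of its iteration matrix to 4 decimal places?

yes, ρ = 0.9049

A = D + L + U where D = diag(-9, -10, -12, 9, 9).
Gauss-Seidel: T = -(D+L)⁻¹U, row 0 first, T[0,3] = -(-1)/(-9) = -0.1111; later rows by forward substitution.
  T[0,:] = [+0.0000 -0.3333 -0.5556 -0.1111 -0.5556]
  T[1,:] = [+0.0000 +0.1667 +0.7778 -0.0444 -0.2222]
  T[2,:] = [+0.0000 -0.0278 -0.2963 +0.4574 +0.7037]
  T[3,:] = [+0.0000 -0.1173 +0.0823 -0.2798 -0.9177]
  T[4,:] = [+0.0000 +0.2356 +0.0686 +0.4057 +1.1797]
|λ(T)| sorted: 0.9049, 0.2180, 0.2180, 0.1994, 0.0000.
spectral radius ρ = 0.9049; 0.9049 < 1, so it converges for any x₀.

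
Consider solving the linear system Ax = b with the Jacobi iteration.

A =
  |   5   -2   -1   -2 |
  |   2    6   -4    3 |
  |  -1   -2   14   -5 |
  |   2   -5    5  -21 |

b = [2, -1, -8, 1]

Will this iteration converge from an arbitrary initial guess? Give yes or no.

A = D + L + U where D = diag(5, 6, 14, -21).
Jacobi T = -D⁻¹(L+U): T[2,3] = -(-5)/(14) = +0.3571; T[2,2] = 0.
  T[0,:] = [+0.0000 +0.4000 +0.2000 +0.4000]
  T[1,:] = [-0.3333 +0.0000 +0.6667 -0.5000]
  T[2,:] = [+0.0714 +0.1429 +0.0000 +0.3571]
  T[3,:] = [+0.0952 -0.2381 +0.2381 +0.0000]
|eigenvalues of T|: 0.5558, 0.4088, 0.1745, 0.1745.
ρ(T) = max|λ| = 0.5558; 0.5558 < 1, so it converges for any x₀.

yes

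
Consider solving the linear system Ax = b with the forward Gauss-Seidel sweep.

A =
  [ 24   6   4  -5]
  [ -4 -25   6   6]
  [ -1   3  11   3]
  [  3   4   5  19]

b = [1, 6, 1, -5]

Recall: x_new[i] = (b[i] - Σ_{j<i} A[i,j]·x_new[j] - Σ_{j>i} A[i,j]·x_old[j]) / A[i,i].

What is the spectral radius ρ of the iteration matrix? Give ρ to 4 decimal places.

A = D + L + U where D = diag(24, -25, 11, 19).
Gauss-Seidel: T = -(D+L)⁻¹U, row 0 first, T[0,1] = -(6)/(24) = -0.2500; later rows by forward substitution.
  T[0,:] = [+0.0000, -0.2500, -0.1667, +0.2083]
  T[1,:] = [+0.0000, +0.0400, +0.2667, +0.2067]
  T[2,:] = [+0.0000, -0.0336, -0.0879, -0.3102]
  T[3,:] = [+0.0000, +0.0399, -0.0067, +0.0052]
|roots of det(T-λI)|: 0.1665, 0.1246, 0.1246, 0.0000.
ρ(T) = max|λ| = 0.1665; 0.1665 < 1 ⇒ converges.

0.1665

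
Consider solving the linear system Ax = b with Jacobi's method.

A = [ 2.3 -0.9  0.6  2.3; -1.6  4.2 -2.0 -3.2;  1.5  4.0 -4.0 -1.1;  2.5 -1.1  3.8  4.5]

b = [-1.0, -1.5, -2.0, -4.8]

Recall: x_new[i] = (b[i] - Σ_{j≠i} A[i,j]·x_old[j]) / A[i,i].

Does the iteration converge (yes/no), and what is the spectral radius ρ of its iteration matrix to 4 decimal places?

Diagonal D = diag(2.3, 4.2, -4, 4.5); L, U strict lower/upper.
Jacobi T = -D⁻¹(L+U): T[2,1] = -(4)/(-4) = +1.0000; T[2,2] = 0.
  T[0,:] = [+0.0000, +0.3913, -0.2609, -1.0000]
  T[1,:] = [+0.3810, +0.0000, +0.4762, +0.7619]
  T[2,:] = [+0.3750, +1.0000, +0.0000, -0.2750]
  T[3,:] = [-0.5556, +0.2444, -0.8444, +0.0000]
|eigenvalues of T|: 1.4177, 0.8886, 0.4426, 0.0865.
ρ = 1.4177; 1.4177 > 1: divergent.

no, ρ = 1.4177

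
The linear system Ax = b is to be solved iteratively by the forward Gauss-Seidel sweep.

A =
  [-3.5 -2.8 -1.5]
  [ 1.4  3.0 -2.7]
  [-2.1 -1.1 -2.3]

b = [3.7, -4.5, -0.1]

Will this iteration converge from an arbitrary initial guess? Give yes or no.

Let D = diag(-3.5, 3, -2.3); L, U the strict triangles.
Gauss-Seidel: T = -(D+L)⁻¹U, row 0 first, T[0,2] = -(-1.5)/(-3.5) = -0.4286; later rows by forward substitution.
  T[0,:] = [+0.0000 -0.8000 -0.4286]
  T[1,:] = [+0.0000 +0.3733 +1.1000]
  T[2,:] = [+0.0000 +0.5519 -0.1348]
|λ(T)| sorted: 0.9388, 0.7002, 0.0000.
spectral radius ρ = 0.9388; 0.9388 < 1 ⇒ converges.

yes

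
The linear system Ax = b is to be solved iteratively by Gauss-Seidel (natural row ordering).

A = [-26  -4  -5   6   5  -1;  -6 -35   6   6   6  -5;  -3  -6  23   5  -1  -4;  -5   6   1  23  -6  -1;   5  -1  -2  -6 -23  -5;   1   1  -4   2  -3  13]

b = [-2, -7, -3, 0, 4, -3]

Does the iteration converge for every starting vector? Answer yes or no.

A = D + L + U where D = diag(-26, -35, 23, 23, -23, 13).
T_GS = -(D+L)⁻¹U: row 0 first, T[0,5] = -(-1)/(-26) = -0.0385; later rows by forward substitution.
  T[0,:] = [+0.0000, -0.1538, -0.1923, +0.2308, +0.1923, -0.0385]
  T[1,:] = [+0.0000, +0.0264, +0.2044, +0.1319, +0.1385, -0.1363]
  T[2,:] = [+0.0000, -0.0132, +0.0282, -0.1529, +0.1047, +0.1333]
  T[3,:] = [+0.0000, -0.0398, -0.0964, +0.0224, +0.2620, +0.0649]
  T[4,:] = [+0.0000, -0.0231, -0.0280, +0.0519, -0.0417, -0.2483]
  T[5,:] = [+0.0000, +0.0065, +0.0161, -0.0664, -0.0432, -0.0128]
moduli |λ_i(T)| = 0.2181, 0.1466, 0.1466, 0.0730, 0.0730, 0.0000.
ρ = 0.2181; 0.2181 < 1: convergent.

yes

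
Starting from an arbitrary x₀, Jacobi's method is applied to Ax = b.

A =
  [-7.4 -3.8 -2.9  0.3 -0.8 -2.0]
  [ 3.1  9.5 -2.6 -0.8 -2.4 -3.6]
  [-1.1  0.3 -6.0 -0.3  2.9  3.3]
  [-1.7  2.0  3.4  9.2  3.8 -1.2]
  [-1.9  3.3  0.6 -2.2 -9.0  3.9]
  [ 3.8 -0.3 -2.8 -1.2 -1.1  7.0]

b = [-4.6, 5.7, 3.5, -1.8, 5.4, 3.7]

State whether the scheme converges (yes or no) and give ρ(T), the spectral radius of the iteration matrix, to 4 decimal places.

Write A = D+L+U with D = diag(-7.4, 9.5, -6, 9.2, -9, 7).
Jacobi T = -D⁻¹(L+U): T[1,5] = -(-3.6)/(9.5) = +0.3789; T[1,1] = 0.
  T[0,:] = [+0.0000, -0.5135, -0.3919, +0.0405, -0.1081, -0.2703]
  T[1,:] = [-0.3263, +0.0000, +0.2737, +0.0842, +0.2526, +0.3789]
  T[2,:] = [-0.1833, +0.0500, +0.0000, -0.0500, +0.4833, +0.5500]
  T[3,:] = [+0.1848, -0.2174, -0.3696, +0.0000, -0.4130, +0.1304]
  T[4,:] = [-0.2111, +0.3667, +0.0667, -0.2444, +0.0000, +0.4333]
  T[5,:] = [-0.5429, +0.0429, +0.4000, +0.1714, +0.1571, +0.0000]
eigenvalue magnitudes: 1.2046, 0.6124, 0.4369, 0.4369, 0.2033, 0.1118.
ρ = 1.2046; 1.2046 > 1 ⇒ diverges.

no, ρ = 1.2046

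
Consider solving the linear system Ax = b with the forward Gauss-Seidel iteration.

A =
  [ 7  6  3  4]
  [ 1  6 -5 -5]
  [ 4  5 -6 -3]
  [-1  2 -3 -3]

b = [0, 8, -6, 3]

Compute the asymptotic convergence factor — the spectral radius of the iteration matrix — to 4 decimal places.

Let D = diag(7, 6, -6, -3); L, U the strict triangles.
Gauss-Seidel: T = -(D+L)⁻¹U, row 0 first, T[0,2] = -(3)/(7) = -0.4286; later rows by forward substitution.
  T[0,:] = [+0.0000 -0.8571 -0.4286 -0.5714]
  T[1,:] = [+0.0000 +0.1429 +0.9048 +0.9286]
  T[2,:] = [+0.0000 -0.4524 +0.4683 -0.1071]
  T[3,:] = [+0.0000 +0.8333 +0.2778 +0.9167]
moduli |λ_i(T)| = 1.2023, 0.5170, 0.1915, 0.0000.
ρ = 1.2023; 1.2023 > 1, so it fails to converge.

1.2023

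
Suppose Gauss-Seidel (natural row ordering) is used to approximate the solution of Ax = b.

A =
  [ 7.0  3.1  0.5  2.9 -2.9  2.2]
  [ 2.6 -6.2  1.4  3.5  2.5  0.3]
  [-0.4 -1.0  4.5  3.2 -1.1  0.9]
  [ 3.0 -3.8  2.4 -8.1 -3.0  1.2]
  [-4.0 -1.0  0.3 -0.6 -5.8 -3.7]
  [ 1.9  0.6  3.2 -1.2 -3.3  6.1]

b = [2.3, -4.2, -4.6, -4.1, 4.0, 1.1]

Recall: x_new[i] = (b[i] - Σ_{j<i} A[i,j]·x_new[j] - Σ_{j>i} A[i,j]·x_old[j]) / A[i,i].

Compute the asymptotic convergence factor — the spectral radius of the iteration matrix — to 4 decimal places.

0.8939

A = D + L + U where D = diag(7, -6.2, 4.5, -8.1, -5.8, 6.1).
Gauss-Seidel: T = -(D+L)⁻¹U, row 0 first, T[0,1] = -(3.1)/(7) = -0.4429; later rows by forward substitution.
  T[0,:] = [+0.0000 -0.4429 -0.0714 -0.4143 +0.4143 -0.3143]
  T[1,:] = [+0.0000 -0.1857 +0.1959 +0.3908 +0.5770 -0.0834]
  T[2,:] = [+0.0000 -0.0806 +0.0372 -0.6611 +0.4095 -0.2465]
  T[3,:] = [+0.0000 -0.1008 -0.1073 -0.5326 -0.3663 -0.0022]
  T[4,:] = [+0.0000 +0.3437 +0.0285 +0.2392 -0.3261 -0.4193]
  T[5,:] = [+0.0000 +0.3646 -0.0222 +0.4621 -0.6491 +0.0081]
|eigenvalues of T|: 0.8939, 0.4958, 0.3958, 0.3958, 0.0754, 0.0000.
ρ(T) = max|λ| = 0.8939; 0.8939 < 1, so it converges for any x₀.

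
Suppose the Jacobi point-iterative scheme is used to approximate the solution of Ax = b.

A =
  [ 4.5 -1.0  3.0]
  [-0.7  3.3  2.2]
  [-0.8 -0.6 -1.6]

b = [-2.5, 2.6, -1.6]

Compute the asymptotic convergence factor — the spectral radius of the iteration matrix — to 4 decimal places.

Write A = D+L+U with D = diag(4.5, 3.3, -1.6).
T_J = -D⁻¹(L+U): T[0,2] = -(3)/(4.5) = -0.6667; T[0,0] = 0.
  T[0,:] = [+0.0000, +0.2222, -0.6667]
  T[1,:] = [+0.2121, +0.0000, -0.6667]
  T[2,:] = [-0.5000, -0.3750, +0.0000]
moduli |λ_i(T)| = 0.8803, 0.6622, 0.2180.
spectral radius ρ = 0.8803; 0.8803 < 1, so it converges for any x₀.

0.8803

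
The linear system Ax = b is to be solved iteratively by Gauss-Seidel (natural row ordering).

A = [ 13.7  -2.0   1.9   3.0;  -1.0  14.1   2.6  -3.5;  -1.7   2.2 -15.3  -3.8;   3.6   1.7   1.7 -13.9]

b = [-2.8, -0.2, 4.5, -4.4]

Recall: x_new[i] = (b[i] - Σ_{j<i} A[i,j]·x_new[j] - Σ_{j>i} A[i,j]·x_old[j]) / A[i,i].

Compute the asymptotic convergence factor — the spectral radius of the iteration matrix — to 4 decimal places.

0.1596

Let D = diag(13.7, 14.1, -15.3, -13.9); L, U the strict triangles.
Gauss-Seidel: T = -(D+L)⁻¹U, row 0 first, T[0,3] = -(3)/(13.7) = -0.2190; later rows by forward substitution.
  T[0,:] = [+0.0000, +0.1460, -0.1387, -0.2190]
  T[1,:] = [+0.0000, +0.0104, -0.1942, +0.2327]
  T[2,:] = [+0.0000, -0.0147, -0.0125, -0.1906]
  T[3,:] = [+0.0000, +0.0373, -0.0612, -0.0516]
moduli |λ_i(T)| = 0.1596, 0.1298, 0.0835, 0.0000.
ρ(T) = max|λ| = 0.1596; 0.1596 < 1: convergent.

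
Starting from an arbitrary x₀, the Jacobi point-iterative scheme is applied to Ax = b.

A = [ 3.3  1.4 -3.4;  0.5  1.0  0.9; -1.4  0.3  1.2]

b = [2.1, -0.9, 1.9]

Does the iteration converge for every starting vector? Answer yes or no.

no

Let D = diag(3.3, 1, 1.2); L, U the strict triangles.
T_J = -D⁻¹(L+U): T[2,1] = -(0.3)/(1.2) = -0.2500; T[2,2] = 0.
  T[0,:] = [+0.0000 -0.4242 +1.0303]
  T[1,:] = [-0.5000 +0.0000 -0.9000]
  T[2,:] = [+1.1667 -0.2500 +0.0000]
|roots of det(T-λI)|: 1.4287, 1.0435, 0.3852.
ρ = 1.4287; 1.4287 > 1 ⇒ diverges.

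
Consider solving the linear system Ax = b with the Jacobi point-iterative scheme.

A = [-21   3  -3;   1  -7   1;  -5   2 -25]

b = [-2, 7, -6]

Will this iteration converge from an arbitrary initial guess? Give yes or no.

yes

Write A = D+L+U with D = diag(-21, -7, -25).
Jacobi T = -D⁻¹(L+U): T[1,2] = -(1)/(-7) = +0.1429; T[1,1] = 0.
  T[0,:] = [+0.0000, +0.1429, -0.1429]
  T[1,:] = [+0.1429, +0.0000, +0.1429]
  T[2,:] = [-0.2000, +0.0800, +0.0000]
|eigenvalues of T|: 0.2838, 0.1429, 0.1409.
ρ(T) = max|λ| = 0.2838; 0.2838 < 1: convergent.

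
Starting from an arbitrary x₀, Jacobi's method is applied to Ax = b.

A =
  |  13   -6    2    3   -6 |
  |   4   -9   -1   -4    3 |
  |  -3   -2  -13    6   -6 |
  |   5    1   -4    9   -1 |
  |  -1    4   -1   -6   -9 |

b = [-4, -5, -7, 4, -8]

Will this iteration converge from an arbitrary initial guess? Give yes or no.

Split A = D + L + U, D = diag(13, -9, -13, 9, -9).
Jacobi T = -D⁻¹(L+U): T[0,3] = -(3)/(13) = -0.2308; T[0,0] = 0.
  T[0,:] = [+0.0000 +0.4615 -0.1538 -0.2308 +0.4615]
  T[1,:] = [+0.4444 +0.0000 -0.1111 -0.4444 +0.3333]
  T[2,:] = [-0.2308 -0.1538 +0.0000 +0.4615 -0.4615]
  T[3,:] = [-0.5556 -0.1111 +0.4444 +0.0000 +0.1111]
  T[4,:] = [-0.1111 +0.4444 -0.1111 -0.6667 +0.0000]
eigenvalue magnitudes: 1.1964, 0.5909, 0.5909, 0.5111, 0.0265.
ρ(T) = max|λ| = 1.1964; 1.1964 > 1: divergent.

no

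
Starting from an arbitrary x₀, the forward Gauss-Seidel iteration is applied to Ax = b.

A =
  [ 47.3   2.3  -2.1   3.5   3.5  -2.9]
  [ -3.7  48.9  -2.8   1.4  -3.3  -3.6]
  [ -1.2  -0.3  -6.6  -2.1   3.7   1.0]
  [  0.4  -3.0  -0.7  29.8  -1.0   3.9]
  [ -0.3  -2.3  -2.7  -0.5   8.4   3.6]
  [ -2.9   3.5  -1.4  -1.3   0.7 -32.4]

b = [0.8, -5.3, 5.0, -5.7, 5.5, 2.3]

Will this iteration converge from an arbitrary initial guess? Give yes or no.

yes

Write A = D+L+U with D = diag(47.3, 48.9, -6.6, 29.8, 8.4, -32.4).
T_GS = -(D+L)⁻¹U: row 0 first, T[0,1] = -(2.3)/(47.3) = -0.0486; later rows by forward substitution.
  T[0,:] = [+0.0000  -0.0486  +0.0444  -0.0740  -0.0740  +0.0613]
  T[1,:] = [+0.0000  -0.0037  +0.0606  -0.0342  +0.0619  +0.0783]
  T[2,:] = [+0.0000  +0.0090  -0.0108  -0.3032  +0.5712  +0.1368]
  T[3,:] = [+0.0000  +0.0005  +0.0053  -0.0096  +0.0542  -0.1206]
  T[4,:] = [+0.0000  +0.0002  +0.0150  -0.1100  +0.2011  -0.3682]
  T[5,:] = [+0.0000  +0.0035  +0.0032  +0.0140  -0.0092  -0.0061]
|λ(T)| sorted: 0.1906, 0.0736, 0.0596, 0.0596, 0.0229, 0.0000.
spectral radius ρ = 0.1906; 0.1906 < 1: convergent.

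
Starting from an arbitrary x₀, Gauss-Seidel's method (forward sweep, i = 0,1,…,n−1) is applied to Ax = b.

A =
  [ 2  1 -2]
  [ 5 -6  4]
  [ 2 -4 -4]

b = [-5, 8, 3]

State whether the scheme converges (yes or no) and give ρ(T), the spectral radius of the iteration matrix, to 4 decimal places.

no, ρ = 1.2872

Let D = diag(2, -6, -4); L, U the strict triangles.
GS T = -(D+L)⁻¹U: row 0 first, T[0,2] = -(-2)/(2) = +1.0000; later rows by forward substitution.
  T[0,:] = [+0.0000  -0.5000  +1.0000]
  T[1,:] = [+0.0000  -0.4167  +1.5000]
  T[2,:] = [+0.0000  +0.1667  -1.0000]
eigenvalue magnitudes: 1.2872, 0.1295, 0.0000.
ρ(T) = max|λ| = 1.2872; 1.2872 > 1, so it fails to converge.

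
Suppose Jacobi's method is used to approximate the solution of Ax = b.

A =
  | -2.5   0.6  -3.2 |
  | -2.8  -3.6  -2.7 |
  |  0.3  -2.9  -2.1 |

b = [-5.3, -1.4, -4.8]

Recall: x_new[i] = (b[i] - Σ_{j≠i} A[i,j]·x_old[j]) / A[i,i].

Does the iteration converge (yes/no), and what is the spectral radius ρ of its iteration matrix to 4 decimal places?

Split A = D + L + U, D = diag(-2.5, -3.6, -2.1).
Jacobi T = -D⁻¹(L+U): T[2,1] = -(-2.9)/(-2.1) = -1.3810; T[2,2] = 0.
  T[0,:] = [+0.0000 +0.2400 -1.2800]
  T[1,:] = [-0.7778 +0.0000 -0.7500]
  T[2,:] = [+0.1429 -1.3810 +0.0000]
moduli |λ_i(T)| = 1.3156, 1.0318, 1.0318.
ρ = 1.3156; 1.3156 > 1, so it fails to converge.

no, ρ = 1.3156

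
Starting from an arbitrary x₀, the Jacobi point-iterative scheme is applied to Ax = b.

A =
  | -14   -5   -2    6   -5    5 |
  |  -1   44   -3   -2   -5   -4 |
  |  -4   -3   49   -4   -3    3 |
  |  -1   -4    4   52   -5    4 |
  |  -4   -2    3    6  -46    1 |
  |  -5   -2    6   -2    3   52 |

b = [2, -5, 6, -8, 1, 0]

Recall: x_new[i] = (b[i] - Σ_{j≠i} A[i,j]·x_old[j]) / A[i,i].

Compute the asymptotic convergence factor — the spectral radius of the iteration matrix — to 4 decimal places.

0.3325

Diagonal D = diag(-14, 44, 49, 52, -46, 52); L, U strict lower/upper.
T_J = -D⁻¹(L+U): T[0,4] = -(-5)/(-14) = -0.3571; T[0,0] = 0.
  T[0,:] = [+0.0000  -0.3571  -0.1429  +0.4286  -0.3571  +0.3571]
  T[1,:] = [+0.0227  +0.0000  +0.0682  +0.0455  +0.1136  +0.0909]
  T[2,:] = [+0.0816  +0.0612  +0.0000  +0.0816  +0.0612  -0.0612]
  T[3,:] = [+0.0192  +0.0769  -0.0769  +0.0000  +0.0962  -0.0769]
  T[4,:] = [-0.0870  -0.0435  +0.0652  +0.1304  +0.0000  +0.0217]
  T[5,:] = [+0.0962  +0.0385  -0.1154  +0.0385  -0.0577  +0.0000]
moduli |λ_i(T)| = 0.3325, 0.2321, 0.1588, 0.1588, 0.0942, 0.0496.
ρ = 0.3325; 0.3325 < 1 ⇒ converges.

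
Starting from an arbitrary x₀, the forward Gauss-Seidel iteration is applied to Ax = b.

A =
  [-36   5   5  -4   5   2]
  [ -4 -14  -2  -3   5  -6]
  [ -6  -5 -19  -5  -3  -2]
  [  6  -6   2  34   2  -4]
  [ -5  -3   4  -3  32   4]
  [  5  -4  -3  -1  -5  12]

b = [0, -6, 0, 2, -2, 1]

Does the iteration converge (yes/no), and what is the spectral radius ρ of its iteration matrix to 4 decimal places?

yes, ρ = 0.3793

Diagonal D = diag(-36, -14, -19, 34, 32, 12); L, U strict lower/upper.
Gauss-Seidel: T = -(D+L)⁻¹U, row 0 first, T[0,2] = -(5)/(-36) = +0.1389; later rows by forward substitution.
  T[0,:] = [+0.0000  +0.1389  +0.1389  -0.1111  +0.1389  +0.0556]
  T[1,:] = [+0.0000  -0.0397  -0.1825  -0.1825  +0.3175  -0.4444]
  T[2,:] = [+0.0000  -0.0334  +0.0042  -0.1800  -0.2853  -0.0058]
  T[3,:] = [+0.0000  -0.0295  -0.0570  -0.0020  -0.0105  +0.0298]
  T[4,:] = [+0.0000  +0.0194  -0.0013  -0.0122  +0.0861  -0.1545]
  T[5,:] = [+0.0000  -0.0738  -0.1230  -0.0648  +0.0116  -0.2346]
eigenvalue magnitudes: 0.3793, 0.1377, 0.1377, 0.0471, 0.0471, 0.0000.
spectral radius ρ = 0.3793; 0.3793 < 1 ⇒ converges.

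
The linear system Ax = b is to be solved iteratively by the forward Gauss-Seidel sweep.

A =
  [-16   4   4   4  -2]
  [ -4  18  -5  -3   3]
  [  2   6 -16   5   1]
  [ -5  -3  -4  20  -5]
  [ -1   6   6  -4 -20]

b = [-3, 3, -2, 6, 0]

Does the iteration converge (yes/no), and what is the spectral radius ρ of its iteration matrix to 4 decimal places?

Split A = D + L + U, D = diag(-16, 18, -16, 20, -20).
GS T = -(D+L)⁻¹U: row 0 first, T[0,4] = -(-2)/(-16) = -0.1250; later rows by forward substitution.
  T[0,:] = [+0.0000, +0.2500, +0.2500, +0.2500, -0.1250]
  T[1,:] = [+0.0000, +0.0556, +0.3333, +0.2222, -0.1944]
  T[2,:] = [+0.0000, +0.0521, +0.1562, +0.4271, -0.0260]
  T[3,:] = [+0.0000, +0.0813, +0.1438, +0.1813, +0.1844]
  T[4,:] = [+0.0000, +0.0035, +0.1056, +0.1460, -0.0968]
|eigenvalues of T|: 0.5364, 0.1525, 0.1525, 0.0217, 0.0000.
ρ = 0.5364; 0.5364 < 1, so it converges for any x₀.

yes, ρ = 0.5364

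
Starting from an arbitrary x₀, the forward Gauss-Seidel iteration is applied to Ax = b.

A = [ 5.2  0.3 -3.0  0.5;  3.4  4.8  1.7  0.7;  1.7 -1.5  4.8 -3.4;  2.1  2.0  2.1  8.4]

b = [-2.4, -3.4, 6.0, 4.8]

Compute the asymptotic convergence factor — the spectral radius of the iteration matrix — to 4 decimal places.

0.6198

Write A = D+L+U with D = diag(5.2, 4.8, 4.8, 8.4).
Gauss-Seidel: T = -(D+L)⁻¹U, row 0 first, T[0,3] = -(0.5)/(5.2) = -0.0962; later rows by forward substitution.
  T[0,:] = [+0.0000, -0.0577, +0.5769, -0.0962]
  T[1,:] = [+0.0000, +0.0409, -0.7628, -0.0777]
  T[2,:] = [+0.0000, +0.0332, -0.4427, +0.7181]
  T[3,:] = [+0.0000, -0.0036, +0.1481, -0.1370]
|roots of det(T-λI)|: 0.6198, 0.0764, 0.0764, 0.0000.
ρ = 0.6198; 0.6198 < 1 ⇒ converges.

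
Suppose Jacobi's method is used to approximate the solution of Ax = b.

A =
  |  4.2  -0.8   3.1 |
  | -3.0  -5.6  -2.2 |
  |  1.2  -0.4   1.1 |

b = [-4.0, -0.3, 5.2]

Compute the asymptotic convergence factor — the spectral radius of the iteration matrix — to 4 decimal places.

Split A = D + L + U, D = diag(4.2, -5.6, 1.1).
Jacobi T = -D⁻¹(L+U): T[2,1] = -(-0.4)/(1.1) = +0.3636; T[2,2] = 0.
  T[0,:] = [+0.0000  +0.1905  -0.7381]
  T[1,:] = [-0.5357  +0.0000  -0.3929]
  T[2,:] = [-1.0909  +0.3636  +0.0000]
|eigenvalues of T|: 0.9004, 0.5004, 0.5004.
ρ(T) = max|λ| = 0.9004; 0.9004 < 1: convergent.

0.9004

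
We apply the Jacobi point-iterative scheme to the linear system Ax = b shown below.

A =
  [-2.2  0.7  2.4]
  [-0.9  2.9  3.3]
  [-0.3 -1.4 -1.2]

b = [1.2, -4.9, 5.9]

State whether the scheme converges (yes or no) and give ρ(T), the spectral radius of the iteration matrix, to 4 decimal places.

Diagonal D = diag(-2.2, 2.9, -1.2); L, U strict lower/upper.
Jacobi: T = -D⁻¹(L+U), T[2,1] = -(-1.4)/(-1.2) = -1.1667; T[2,2] = 0.
  T[0,:] = [+0.0000 +0.3182 +1.0909]
  T[1,:] = [+0.3103 +0.0000 -1.1379]
  T[2,:] = [-0.2500 -1.1667 +0.0000]
eigenvalue magnitudes: 1.1874, 0.9037, 0.2837.
ρ = 1.1874; 1.1874 > 1, so it fails to converge.

no, ρ = 1.1874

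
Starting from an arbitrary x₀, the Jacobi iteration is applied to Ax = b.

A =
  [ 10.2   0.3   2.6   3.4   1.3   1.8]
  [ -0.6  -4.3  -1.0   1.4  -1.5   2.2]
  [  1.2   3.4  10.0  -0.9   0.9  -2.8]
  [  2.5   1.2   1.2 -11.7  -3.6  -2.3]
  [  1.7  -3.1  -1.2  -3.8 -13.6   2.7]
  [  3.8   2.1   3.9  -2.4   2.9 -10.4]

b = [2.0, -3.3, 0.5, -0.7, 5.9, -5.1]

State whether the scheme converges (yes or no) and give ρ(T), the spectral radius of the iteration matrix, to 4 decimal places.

Write A = D+L+U with D = diag(10.2, -4.3, 10, -11.7, -13.6, -10.4).
Jacobi: T = -D⁻¹(L+U), T[4,1] = -(-3.1)/(-13.6) = -0.2279; T[4,4] = 0.
  T[0,:] = [+0.0000  -0.0294  -0.2549  -0.3333  -0.1275  -0.1765]
  T[1,:] = [-0.1395  +0.0000  -0.2326  +0.3256  -0.3488  +0.5116]
  T[2,:] = [-0.1200  -0.3400  +0.0000  +0.0900  -0.0900  +0.2800]
  T[3,:] = [+0.2137  +0.1026  +0.1026  +0.0000  -0.3077  -0.1966]
  T[4,:] = [+0.1250  -0.2279  -0.0882  -0.2794  +0.0000  +0.1985]
  T[5,:] = [+0.3654  +0.2019  +0.3750  -0.2308  +0.2788  +0.0000]
|eigenvalues of T|: 0.8440, 0.5308, 0.2760, 0.2760, 0.2597, 0.2052.
ρ = 0.8440; 0.8440 < 1: convergent.

yes, ρ = 0.8440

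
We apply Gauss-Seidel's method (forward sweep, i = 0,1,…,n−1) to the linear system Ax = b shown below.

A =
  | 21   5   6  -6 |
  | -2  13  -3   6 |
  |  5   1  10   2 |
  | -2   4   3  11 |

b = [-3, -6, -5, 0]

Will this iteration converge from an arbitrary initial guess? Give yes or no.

A = D + L + U where D = diag(21, 13, 10, 11).
GS T = -(D+L)⁻¹U: row 0 first, T[0,1] = -(5)/(21) = -0.2381; later rows by forward substitution.
  T[0,:] = [+0.0000, -0.2381, -0.2857, +0.2857]
  T[1,:] = [+0.0000, -0.0366, +0.1868, -0.4176]
  T[2,:] = [+0.0000, +0.1227, +0.1242, -0.3011]
  T[3,:] = [+0.0000, -0.0634, -0.1537, +0.2859]
|roots of det(T-λI)|: 0.5242, 0.1186, 0.0321, 0.0000.
spectral radius ρ = 0.5242; 0.5242 < 1: convergent.

yes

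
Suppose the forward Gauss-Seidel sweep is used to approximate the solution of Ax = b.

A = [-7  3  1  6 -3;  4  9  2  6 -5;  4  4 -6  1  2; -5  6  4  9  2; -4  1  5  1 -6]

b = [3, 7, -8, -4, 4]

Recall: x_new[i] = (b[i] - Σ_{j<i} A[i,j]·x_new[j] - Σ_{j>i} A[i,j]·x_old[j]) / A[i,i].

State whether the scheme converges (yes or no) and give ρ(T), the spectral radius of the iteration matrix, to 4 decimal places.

no, ρ = 1.4200

Write A = D+L+U with D = diag(-7, 9, -6, 9, -6).
GS T = -(D+L)⁻¹U: row 0 first, T[0,2] = -(1)/(-7) = +0.1429; later rows by forward substitution.
  T[0,:] = [+0.0000  +0.4286  +0.1429  +0.8571  -0.4286]
  T[1,:] = [+0.0000  -0.1905  -0.2857  -1.0476  +0.7460]
  T[2,:] = [+0.0000  +0.1587  -0.0952  +0.0397  +0.5450]
  T[3,:] = [+0.0000  +0.2945  +0.3122  +1.1570  -1.1999]
  T[4,:] = [+0.0000  -0.1361  -0.1702  -0.5201  +0.6642]
eigenvalue magnitudes: 1.4200, 0.1191, 0.1191, 0.1168, 0.0000.
ρ = 1.4200; 1.4200 > 1: divergent.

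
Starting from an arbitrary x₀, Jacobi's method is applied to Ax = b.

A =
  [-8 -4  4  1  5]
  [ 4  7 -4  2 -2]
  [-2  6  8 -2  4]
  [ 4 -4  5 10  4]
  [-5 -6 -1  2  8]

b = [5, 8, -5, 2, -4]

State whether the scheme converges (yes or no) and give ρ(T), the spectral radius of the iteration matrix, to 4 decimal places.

no, ρ = 1.1551

Diagonal D = diag(-8, 7, 8, 10, 8); L, U strict lower/upper.
Jacobi: T = -D⁻¹(L+U), T[4,2] = -(-1)/(8) = +0.1250; T[4,4] = 0.
  T[0,:] = [+0.0000, -0.5000, +0.5000, +0.1250, +0.6250]
  T[1,:] = [-0.5714, +0.0000, +0.5714, -0.2857, +0.2857]
  T[2,:] = [+0.2500, -0.7500, +0.0000, +0.2500, -0.5000]
  T[3,:] = [-0.4000, +0.4000, -0.5000, +0.0000, -0.4000]
  T[4,:] = [+0.6250, +0.7500, +0.1250, -0.2500, +0.0000]
moduli |λ_i(T)| = 1.1551, 0.7786, 0.7786, 0.4145, 0.1438.
spectral radius ρ = 1.1551; 1.1551 > 1, so it fails to converge.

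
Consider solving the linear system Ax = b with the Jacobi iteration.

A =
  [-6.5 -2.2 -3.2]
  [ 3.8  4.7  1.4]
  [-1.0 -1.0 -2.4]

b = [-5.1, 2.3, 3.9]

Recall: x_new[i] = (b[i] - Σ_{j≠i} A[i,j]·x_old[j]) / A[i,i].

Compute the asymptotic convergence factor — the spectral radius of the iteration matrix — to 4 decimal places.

Split A = D + L + U, D = diag(-6.5, 4.7, -2.4).
Jacobi T = -D⁻¹(L+U): T[1,0] = -(3.8)/(4.7) = -0.8085; T[1,1] = 0.
  T[0,:] = [+0.0000  -0.3385  -0.4923]
  T[1,:] = [-0.8085  +0.0000  -0.2979]
  T[2,:] = [-0.4167  -0.4167  +0.0000]
|eigenvalues of T|: 0.9115, 0.4775, 0.4775.
ρ(T) = max|λ| = 0.9115; 0.9115 < 1 ⇒ converges.

0.9115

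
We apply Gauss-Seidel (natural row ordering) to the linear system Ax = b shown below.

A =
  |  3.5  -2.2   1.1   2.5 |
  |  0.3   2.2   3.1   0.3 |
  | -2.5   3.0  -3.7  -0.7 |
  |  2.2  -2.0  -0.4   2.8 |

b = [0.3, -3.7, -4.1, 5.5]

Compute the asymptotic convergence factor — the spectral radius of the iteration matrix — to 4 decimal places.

1.2565

Write A = D+L+U with D = diag(3.5, 2.2, -3.7, 2.8).
T_GS = -(D+L)⁻¹U: row 0 first, T[0,1] = -(-2.2)/(3.5) = +0.6286; later rows by forward substitution.
  T[0,:] = [+0.0000, +0.6286, -0.3143, -0.7143]
  T[1,:] = [+0.0000, -0.0857, -1.3662, -0.0390]
  T[2,:] = [+0.0000, -0.4942, -0.8954, +0.2618]
  T[3,:] = [+0.0000, -0.6257, -0.8569, +0.5708]
|eigenvalues of T|: 1.2565, 0.6956, 0.1506, 0.0000.
ρ = 1.2565; 1.2565 > 1, so it fails to converge.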